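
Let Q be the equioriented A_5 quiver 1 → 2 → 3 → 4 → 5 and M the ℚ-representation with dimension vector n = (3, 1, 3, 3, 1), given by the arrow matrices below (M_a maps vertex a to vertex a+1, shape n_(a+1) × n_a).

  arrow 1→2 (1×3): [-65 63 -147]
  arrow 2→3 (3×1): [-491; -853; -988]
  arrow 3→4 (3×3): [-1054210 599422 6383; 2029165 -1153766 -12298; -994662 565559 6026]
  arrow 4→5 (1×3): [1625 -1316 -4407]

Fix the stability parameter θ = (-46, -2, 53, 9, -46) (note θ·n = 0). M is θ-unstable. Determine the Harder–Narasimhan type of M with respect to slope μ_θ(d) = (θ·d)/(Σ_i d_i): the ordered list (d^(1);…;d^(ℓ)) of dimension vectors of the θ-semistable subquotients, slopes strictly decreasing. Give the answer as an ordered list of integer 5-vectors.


Interval decomposition of M: I[1,1]^2, I[1,5], I[3,4]^2.
HN type (ℓ=4): μ^(1)=31; μ^(2)=16/3; μ^(3)=-2; μ^(4)=-46

((0, 0, 2, 2, 0); (0, 0, 1, 1, 1); (0, 1, 0, 0, 0); (3, 0, 0, 0, 0))


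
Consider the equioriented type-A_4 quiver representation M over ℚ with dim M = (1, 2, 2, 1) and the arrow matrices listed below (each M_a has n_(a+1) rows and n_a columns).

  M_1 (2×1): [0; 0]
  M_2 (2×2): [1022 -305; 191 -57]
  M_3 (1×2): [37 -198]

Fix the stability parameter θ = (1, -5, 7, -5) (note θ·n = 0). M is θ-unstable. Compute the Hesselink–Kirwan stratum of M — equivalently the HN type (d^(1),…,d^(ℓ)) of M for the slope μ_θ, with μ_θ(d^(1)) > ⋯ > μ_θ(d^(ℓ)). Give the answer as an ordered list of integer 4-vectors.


Barcode: M ≅ I[1,1], I[2,3], I[2,4]. HN layers by μ_θ (3 steps, strictly decreasing):
  μ^(1)=7; μ^(2)=1; μ^(3)=-5

((0, 0, 1, 0); (1, 0, 1, 1); (0, 2, 0, 0))


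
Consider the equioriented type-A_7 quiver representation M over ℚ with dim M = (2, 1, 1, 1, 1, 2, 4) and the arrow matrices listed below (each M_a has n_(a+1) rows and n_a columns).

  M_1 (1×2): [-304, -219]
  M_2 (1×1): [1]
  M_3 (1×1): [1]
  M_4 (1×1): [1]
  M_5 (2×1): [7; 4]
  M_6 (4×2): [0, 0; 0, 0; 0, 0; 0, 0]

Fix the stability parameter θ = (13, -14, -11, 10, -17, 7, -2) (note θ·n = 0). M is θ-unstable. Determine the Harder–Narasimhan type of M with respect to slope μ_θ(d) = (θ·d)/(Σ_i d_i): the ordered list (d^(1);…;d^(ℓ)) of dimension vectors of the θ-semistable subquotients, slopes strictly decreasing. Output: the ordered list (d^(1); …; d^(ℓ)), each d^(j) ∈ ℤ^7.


Via rank(M_{q-1}∘⋯∘M_p): M ≅ I[1,1], I[1,6], I[6,6], I[7,7]^4.
μ_θ-semistable layers: μ^(1)=13; μ^(2)=7; μ^(3)=-2; μ^(4)=-7/2; μ^(5)=-4

((1, 0, 0, 0, 0, 0, 0); (0, 0, 0, 0, 0, 2, 0); (0, 0, 0, 0, 0, 0, 4); (0, 0, 0, 1, 1, 0, 0); (1, 1, 1, 0, 0, 0, 0))


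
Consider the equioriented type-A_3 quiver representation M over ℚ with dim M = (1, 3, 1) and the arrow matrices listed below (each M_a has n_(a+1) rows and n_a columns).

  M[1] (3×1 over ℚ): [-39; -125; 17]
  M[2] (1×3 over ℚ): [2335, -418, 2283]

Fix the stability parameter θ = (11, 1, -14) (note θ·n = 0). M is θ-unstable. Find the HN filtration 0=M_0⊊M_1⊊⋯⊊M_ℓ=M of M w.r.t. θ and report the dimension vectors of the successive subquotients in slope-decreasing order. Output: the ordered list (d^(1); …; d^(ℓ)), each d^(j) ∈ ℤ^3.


Interval decomposition of M: I[1,3], I[2,2]^2.
HN type (ℓ=2): μ^(1)=1; μ^(2)=-2/3

((0, 2, 0); (1, 1, 1))


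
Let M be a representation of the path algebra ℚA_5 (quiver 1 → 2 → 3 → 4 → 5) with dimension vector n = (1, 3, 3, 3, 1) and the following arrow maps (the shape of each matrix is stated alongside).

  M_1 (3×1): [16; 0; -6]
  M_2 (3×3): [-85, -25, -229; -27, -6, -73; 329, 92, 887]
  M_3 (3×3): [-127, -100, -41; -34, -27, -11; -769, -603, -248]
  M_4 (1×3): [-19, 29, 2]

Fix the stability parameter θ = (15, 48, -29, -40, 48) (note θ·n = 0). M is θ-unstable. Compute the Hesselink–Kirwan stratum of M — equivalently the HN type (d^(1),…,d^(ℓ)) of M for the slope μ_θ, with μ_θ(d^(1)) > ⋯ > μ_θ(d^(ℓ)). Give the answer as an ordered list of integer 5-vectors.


Via rank(M_{q-1}∘⋯∘M_p): M ≅ I[1,3], I[2,2], I[2,5], I[3,4], I[4,4].
μ_θ-semistable layers: μ^(1)=48; μ^(2)=34/3; μ^(3)=-7; μ^(4)=-69/2; μ^(5)=-40

((0, 1, 0, 0, 1); (1, 1, 1, 0, 0); (0, 1, 1, 1, 0); (0, 0, 1, 1, 0); (0, 0, 0, 1, 0))


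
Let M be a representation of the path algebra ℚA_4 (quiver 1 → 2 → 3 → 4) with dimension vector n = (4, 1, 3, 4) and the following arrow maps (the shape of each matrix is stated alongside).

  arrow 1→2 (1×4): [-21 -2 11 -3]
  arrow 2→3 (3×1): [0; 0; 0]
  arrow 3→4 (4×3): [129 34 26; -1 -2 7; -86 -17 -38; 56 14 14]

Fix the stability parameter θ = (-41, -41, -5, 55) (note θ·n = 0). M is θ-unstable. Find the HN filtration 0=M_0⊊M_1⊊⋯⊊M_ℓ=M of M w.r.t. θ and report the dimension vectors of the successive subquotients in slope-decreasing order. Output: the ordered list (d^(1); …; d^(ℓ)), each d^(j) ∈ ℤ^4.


Barcode: M ≅ I[1,1]^3, I[1,2], I[3,4]^3, I[4,4]. HN layers by μ_θ (3 steps, strictly decreasing):
  μ^(1)=55; μ^(2)=-5; μ^(3)=-41

((0, 0, 0, 4); (0, 0, 3, 0); (4, 1, 0, 0))


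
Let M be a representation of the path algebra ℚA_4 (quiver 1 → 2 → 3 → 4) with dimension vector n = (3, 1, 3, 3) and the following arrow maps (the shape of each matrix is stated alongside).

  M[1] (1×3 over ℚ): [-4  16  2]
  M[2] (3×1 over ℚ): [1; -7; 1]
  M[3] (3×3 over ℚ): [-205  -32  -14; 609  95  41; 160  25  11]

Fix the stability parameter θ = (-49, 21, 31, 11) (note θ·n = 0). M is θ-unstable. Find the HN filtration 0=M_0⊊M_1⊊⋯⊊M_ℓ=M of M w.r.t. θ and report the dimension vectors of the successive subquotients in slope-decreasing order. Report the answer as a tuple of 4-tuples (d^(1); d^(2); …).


Barcode: M ≅ I[1,1]^2, I[1,4], I[3,4]^2. HN layers by μ_θ (2 steps, strictly decreasing):
  μ^(1)=21; μ^(2)=-49

((0, 1, 3, 3); (3, 0, 0, 0))


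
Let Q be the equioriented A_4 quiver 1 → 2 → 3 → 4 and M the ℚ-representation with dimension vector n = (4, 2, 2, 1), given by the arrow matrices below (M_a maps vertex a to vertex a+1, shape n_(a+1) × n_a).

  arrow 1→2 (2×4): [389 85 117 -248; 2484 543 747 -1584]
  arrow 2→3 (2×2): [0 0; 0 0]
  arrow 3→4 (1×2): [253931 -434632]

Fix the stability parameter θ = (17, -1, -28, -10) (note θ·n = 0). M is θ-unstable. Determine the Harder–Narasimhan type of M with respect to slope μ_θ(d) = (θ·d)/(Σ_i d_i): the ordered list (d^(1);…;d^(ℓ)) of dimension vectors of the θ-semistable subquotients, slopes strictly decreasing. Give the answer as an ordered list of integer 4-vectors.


Barcode: M ≅ I[1,1]^2, I[1,2]^2, I[3,3], I[3,4]. HN layers by μ_θ (4 steps, strictly decreasing):
  μ^(1)=17; μ^(2)=8; μ^(3)=-10; μ^(4)=-28

((2, 0, 0, 0); (2, 2, 0, 0); (0, 0, 0, 1); (0, 0, 2, 0))


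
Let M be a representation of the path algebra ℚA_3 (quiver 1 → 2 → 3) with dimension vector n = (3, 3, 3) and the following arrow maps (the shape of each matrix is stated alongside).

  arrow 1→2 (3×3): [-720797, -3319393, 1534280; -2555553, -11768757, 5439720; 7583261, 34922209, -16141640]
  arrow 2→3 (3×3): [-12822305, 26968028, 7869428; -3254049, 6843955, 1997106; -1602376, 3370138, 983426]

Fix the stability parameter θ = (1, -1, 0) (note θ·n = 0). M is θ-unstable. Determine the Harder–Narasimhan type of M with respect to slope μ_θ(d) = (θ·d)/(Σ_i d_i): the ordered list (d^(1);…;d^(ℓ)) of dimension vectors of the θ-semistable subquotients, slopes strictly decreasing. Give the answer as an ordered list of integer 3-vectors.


Barcode: M ≅ I[1,1]^2, I[1,3], I[2,3]^2. HN layers by μ_θ (3 steps, strictly decreasing):
  μ^(1)=1; μ^(2)=0; μ^(3)=-1

((2, 0, 0); (1, 1, 3); (0, 2, 0))


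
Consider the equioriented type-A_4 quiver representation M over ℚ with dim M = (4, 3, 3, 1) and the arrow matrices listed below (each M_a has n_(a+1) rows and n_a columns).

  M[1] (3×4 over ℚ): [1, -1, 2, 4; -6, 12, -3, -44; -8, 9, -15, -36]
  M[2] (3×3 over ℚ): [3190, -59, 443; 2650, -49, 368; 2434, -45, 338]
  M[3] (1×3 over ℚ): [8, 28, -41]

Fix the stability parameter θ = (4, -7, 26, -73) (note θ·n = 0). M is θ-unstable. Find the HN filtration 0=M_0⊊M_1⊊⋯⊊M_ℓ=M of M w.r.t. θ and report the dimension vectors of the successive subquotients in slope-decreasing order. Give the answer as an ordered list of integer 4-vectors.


Barcode: M ≅ I[1,1], I[1,2], I[1,3], I[1,4], I[3,3]. HN layers by μ_θ (4 steps, strictly decreasing):
  μ^(1)=26; μ^(2)=4; μ^(3)=-3/2; μ^(4)=-25/2

((0, 0, 2, 0); (1, 0, 0, 0); (2, 2, 0, 0); (1, 1, 1, 1))


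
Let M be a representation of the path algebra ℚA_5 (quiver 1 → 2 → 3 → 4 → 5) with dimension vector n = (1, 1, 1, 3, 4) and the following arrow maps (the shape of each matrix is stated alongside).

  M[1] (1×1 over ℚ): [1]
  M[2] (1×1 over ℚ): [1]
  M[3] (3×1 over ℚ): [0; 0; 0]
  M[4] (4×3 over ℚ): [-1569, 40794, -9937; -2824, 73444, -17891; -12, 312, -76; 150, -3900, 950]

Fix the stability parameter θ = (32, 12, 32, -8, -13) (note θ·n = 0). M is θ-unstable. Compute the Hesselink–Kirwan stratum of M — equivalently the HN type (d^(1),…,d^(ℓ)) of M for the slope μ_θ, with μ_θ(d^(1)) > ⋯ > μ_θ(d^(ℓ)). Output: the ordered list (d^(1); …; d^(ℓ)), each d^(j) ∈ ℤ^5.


Via rank(M_{q-1}∘⋯∘M_p): M ≅ I[1,3], I[4,4], I[4,5]^2, I[5,5]^2.
μ_θ-semistable layers: μ^(1)=32; μ^(2)=22; μ^(3)=-8; μ^(4)=-21/2; μ^(5)=-13

((0, 0, 1, 0, 0); (1, 1, 0, 0, 0); (0, 0, 0, 1, 0); (0, 0, 0, 2, 2); (0, 0, 0, 0, 2))


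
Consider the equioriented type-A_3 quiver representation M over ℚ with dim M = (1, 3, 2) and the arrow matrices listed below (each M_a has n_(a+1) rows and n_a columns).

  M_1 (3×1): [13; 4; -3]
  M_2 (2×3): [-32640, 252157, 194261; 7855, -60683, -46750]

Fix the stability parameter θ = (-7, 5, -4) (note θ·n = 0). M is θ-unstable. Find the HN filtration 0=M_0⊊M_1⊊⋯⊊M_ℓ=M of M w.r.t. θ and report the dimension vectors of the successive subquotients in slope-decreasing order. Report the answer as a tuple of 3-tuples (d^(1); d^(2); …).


Interval decomposition of M: I[1,3], I[2,2], I[2,3].
HN type (ℓ=3): μ^(1)=5; μ^(2)=1/2; μ^(3)=-7

((0, 1, 0); (0, 2, 2); (1, 0, 0))


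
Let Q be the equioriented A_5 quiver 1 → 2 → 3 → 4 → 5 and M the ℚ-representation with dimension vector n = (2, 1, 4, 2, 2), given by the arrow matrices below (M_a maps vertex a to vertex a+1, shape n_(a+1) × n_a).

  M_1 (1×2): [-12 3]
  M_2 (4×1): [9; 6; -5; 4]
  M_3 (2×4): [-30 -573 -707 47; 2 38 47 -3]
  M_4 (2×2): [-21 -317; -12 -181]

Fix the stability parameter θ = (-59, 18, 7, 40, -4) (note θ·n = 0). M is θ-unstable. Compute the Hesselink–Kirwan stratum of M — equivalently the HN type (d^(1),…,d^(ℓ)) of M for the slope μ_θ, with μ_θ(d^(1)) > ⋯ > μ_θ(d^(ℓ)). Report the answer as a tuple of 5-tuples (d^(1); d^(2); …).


Interval decomposition of M: I[1,1], I[1,5], I[3,3]^2, I[3,5].
HN type (ℓ=4): μ^(1)=18; μ^(2)=25/2; μ^(3)=7; μ^(4)=-59

((0, 0, 0, 2, 2); (0, 1, 1, 0, 0); (0, 0, 3, 0, 0); (2, 0, 0, 0, 0))


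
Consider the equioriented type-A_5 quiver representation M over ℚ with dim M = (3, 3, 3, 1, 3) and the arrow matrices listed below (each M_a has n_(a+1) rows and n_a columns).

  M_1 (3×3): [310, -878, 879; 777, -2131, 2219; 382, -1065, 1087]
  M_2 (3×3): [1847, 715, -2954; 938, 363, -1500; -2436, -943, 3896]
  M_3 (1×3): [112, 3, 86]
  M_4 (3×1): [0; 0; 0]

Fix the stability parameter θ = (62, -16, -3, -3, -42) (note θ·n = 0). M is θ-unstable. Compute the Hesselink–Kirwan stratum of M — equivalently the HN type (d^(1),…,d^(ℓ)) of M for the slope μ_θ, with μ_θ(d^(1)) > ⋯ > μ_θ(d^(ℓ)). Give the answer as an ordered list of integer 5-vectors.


Via rank(M_{q-1}∘⋯∘M_p): M ≅ I[1,2], I[1,3], I[1,4], I[3,3], I[5,5]^3.
μ_θ-semistable layers: μ^(1)=23; μ^(2)=43/3; μ^(3)=10; μ^(4)=-3; μ^(5)=-42

((1, 1, 0, 0, 0); (1, 1, 1, 0, 0); (1, 1, 1, 1, 0); (0, 0, 1, 0, 0); (0, 0, 0, 0, 3))


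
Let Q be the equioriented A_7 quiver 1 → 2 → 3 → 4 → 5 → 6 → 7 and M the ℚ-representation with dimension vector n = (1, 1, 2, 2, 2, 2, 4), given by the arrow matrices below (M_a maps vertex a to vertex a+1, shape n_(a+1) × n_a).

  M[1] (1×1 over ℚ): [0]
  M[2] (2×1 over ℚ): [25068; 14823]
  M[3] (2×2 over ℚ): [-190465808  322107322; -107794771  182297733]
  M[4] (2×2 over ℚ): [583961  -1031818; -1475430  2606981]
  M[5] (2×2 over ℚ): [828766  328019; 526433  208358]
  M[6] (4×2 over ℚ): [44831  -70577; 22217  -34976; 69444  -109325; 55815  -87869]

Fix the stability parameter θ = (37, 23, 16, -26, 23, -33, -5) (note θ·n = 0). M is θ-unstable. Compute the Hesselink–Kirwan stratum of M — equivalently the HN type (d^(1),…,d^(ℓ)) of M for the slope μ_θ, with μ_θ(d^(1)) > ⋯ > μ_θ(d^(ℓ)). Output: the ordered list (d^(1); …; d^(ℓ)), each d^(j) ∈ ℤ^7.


Via rank(M_{q-1}∘⋯∘M_p): M ≅ I[1,1], I[2,7], I[3,7], I[7,7]^2.
μ_θ-semistable layers: μ^(1)=37; μ^(2)=-1/3; μ^(3)=-5

((1, 0, 0, 0, 0, 0, 0); (0, 1, 1, 1, 1, 1, 1); (0, 0, 1, 1, 1, 1, 3))


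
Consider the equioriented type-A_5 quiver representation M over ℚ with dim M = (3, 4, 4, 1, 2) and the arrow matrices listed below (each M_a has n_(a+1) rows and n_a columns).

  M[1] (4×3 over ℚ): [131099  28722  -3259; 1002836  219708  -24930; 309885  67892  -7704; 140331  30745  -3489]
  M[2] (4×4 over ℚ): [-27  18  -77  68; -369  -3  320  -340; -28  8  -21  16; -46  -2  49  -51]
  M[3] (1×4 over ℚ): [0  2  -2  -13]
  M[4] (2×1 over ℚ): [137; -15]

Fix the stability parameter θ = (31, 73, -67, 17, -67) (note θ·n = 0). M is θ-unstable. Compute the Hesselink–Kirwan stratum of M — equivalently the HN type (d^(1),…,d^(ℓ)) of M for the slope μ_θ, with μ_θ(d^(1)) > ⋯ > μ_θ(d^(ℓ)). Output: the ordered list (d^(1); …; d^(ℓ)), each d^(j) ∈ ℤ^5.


Barcode: M ≅ I[1,3]^2, I[1,5], I[2,3], I[5,5]. HN layers by μ_θ (4 steps, strictly decreasing):
  μ^(1)=37/3; μ^(2)=3; μ^(3)=-13/5; μ^(4)=-67

((2, 2, 2, 0, 0); (0, 1, 1, 0, 0); (1, 1, 1, 1, 1); (0, 0, 0, 0, 1))


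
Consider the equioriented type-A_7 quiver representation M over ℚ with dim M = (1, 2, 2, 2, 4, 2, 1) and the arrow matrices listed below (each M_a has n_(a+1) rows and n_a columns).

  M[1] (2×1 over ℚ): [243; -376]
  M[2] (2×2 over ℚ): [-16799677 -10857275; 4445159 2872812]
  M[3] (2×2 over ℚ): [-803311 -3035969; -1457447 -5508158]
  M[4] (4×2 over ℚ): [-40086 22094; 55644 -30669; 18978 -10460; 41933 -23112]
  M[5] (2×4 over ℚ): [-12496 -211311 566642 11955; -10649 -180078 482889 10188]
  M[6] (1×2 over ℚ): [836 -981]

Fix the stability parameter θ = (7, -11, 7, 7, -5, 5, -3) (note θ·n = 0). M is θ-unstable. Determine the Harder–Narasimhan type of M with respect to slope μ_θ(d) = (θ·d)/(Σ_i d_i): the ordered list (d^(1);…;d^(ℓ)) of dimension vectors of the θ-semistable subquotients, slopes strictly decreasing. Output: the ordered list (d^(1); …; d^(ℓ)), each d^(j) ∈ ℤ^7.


Interval decomposition of M: I[1,6], I[2,5], I[5,5], I[5,7].
HN type (ℓ=6): μ^(1)=5; μ^(2)=3; μ^(3)=1; μ^(4)=-2; μ^(5)=-5; μ^(6)=-11

((0, 0, 0, 0, 0, 1, 0); (0, 0, 2, 2, 2, 0, 0); (0, 0, 0, 0, 0, 1, 1); (1, 1, 0, 0, 0, 0, 0); (0, 0, 0, 0, 2, 0, 0); (0, 1, 0, 0, 0, 0, 0))


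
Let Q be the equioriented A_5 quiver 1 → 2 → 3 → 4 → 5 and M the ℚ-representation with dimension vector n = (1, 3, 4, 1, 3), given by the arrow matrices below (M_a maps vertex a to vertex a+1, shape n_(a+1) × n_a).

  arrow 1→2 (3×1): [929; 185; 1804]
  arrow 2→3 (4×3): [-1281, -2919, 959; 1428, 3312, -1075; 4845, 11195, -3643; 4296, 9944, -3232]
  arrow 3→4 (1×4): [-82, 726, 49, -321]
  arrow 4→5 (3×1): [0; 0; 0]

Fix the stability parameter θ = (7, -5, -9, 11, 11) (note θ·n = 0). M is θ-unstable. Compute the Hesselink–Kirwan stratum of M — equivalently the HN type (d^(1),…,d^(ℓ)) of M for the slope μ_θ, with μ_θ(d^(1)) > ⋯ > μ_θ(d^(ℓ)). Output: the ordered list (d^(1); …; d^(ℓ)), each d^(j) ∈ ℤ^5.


Interval decomposition of M: I[1,4], I[2,2], I[2,3], I[3,3]^2, I[5,5]^3.
HN type (ℓ=5): μ^(1)=11; μ^(2)=-7/3; μ^(3)=-5; μ^(4)=-7; μ^(5)=-9

((0, 0, 0, 1, 3); (1, 1, 1, 0, 0); (0, 1, 0, 0, 0); (0, 1, 1, 0, 0); (0, 0, 2, 0, 0))


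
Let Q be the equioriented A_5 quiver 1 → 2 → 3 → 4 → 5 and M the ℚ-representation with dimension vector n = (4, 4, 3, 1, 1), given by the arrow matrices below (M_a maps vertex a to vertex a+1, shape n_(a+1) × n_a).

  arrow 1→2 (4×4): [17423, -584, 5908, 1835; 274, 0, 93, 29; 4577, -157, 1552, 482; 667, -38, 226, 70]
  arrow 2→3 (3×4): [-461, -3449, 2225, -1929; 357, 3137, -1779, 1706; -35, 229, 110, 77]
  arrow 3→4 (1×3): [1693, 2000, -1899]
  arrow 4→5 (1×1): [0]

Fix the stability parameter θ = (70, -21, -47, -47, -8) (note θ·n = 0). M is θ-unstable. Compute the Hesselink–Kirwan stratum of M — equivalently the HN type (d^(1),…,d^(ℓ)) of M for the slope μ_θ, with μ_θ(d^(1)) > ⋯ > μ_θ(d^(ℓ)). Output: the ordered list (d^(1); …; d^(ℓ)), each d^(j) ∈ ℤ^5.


Interval decomposition of M: I[1,2], I[1,3]^2, I[1,4], I[5,5].
HN type (ℓ=4): μ^(1)=49/2; μ^(2)=2/3; μ^(3)=-8; μ^(4)=-45/4

((1, 1, 0, 0, 0); (2, 2, 2, 0, 0); (0, 0, 0, 0, 1); (1, 1, 1, 1, 0))


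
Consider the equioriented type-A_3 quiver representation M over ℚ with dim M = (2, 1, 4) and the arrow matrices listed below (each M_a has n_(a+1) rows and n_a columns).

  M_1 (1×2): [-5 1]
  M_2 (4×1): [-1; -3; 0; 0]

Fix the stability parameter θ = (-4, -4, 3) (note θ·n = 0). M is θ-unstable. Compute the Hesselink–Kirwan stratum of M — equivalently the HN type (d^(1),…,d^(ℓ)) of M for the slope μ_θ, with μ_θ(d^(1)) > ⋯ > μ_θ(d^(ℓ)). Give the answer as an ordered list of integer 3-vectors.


Via rank(M_{q-1}∘⋯∘M_p): M ≅ I[1,1], I[1,3], I[3,3]^3.
μ_θ-semistable layers: μ^(1)=3; μ^(2)=-4

((0, 0, 4); (2, 1, 0))


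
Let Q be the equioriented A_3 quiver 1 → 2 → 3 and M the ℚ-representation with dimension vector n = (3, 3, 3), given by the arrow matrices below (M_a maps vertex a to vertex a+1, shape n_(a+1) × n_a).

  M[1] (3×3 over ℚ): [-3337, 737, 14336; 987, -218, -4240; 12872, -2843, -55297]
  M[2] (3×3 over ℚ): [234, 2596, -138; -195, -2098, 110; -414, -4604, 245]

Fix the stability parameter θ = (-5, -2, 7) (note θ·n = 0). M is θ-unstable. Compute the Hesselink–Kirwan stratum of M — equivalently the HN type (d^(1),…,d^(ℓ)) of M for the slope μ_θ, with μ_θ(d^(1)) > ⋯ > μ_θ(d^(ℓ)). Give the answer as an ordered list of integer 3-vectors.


Interval decomposition of M: I[1,3]^3.
HN type (ℓ=3): μ^(1)=7; μ^(2)=-2; μ^(3)=-5

((0, 0, 3); (0, 3, 0); (3, 0, 0))


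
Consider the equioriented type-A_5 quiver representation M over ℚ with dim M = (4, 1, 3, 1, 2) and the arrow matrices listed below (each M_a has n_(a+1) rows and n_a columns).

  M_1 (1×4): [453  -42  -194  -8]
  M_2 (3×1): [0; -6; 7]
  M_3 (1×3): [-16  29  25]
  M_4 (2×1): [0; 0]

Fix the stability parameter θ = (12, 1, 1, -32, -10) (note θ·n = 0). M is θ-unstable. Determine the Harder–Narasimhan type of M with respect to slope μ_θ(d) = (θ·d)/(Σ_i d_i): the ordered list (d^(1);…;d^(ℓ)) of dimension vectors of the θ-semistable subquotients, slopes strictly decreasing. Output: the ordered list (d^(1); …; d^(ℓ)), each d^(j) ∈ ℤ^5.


Barcode: M ≅ I[1,1]^3, I[1,4], I[3,3]^2, I[5,5]^2. HN layers by μ_θ (4 steps, strictly decreasing):
  μ^(1)=12; μ^(2)=1; μ^(3)=-9/2; μ^(4)=-10

((3, 0, 0, 0, 0); (0, 0, 2, 0, 0); (1, 1, 1, 1, 0); (0, 0, 0, 0, 2))


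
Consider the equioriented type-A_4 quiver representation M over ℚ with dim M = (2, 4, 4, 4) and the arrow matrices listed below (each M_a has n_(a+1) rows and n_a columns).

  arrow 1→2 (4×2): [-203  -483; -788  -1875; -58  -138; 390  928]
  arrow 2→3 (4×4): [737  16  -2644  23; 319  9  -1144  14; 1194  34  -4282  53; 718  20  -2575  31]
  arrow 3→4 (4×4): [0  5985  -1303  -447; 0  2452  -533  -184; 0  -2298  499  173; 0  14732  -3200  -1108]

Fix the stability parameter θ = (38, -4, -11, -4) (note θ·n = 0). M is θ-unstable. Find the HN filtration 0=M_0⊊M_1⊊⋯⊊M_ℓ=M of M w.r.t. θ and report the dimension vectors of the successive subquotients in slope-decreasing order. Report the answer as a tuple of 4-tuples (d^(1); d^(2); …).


Interval decomposition of M: I[1,3], I[1,4], I[2,4]^2, I[4,4].
HN type (ℓ=4): μ^(1)=23/3; μ^(2)=19/4; μ^(3)=-4; μ^(4)=-15/2

((1, 1, 1, 0); (1, 1, 1, 1); (0, 0, 0, 3); (0, 2, 2, 0))


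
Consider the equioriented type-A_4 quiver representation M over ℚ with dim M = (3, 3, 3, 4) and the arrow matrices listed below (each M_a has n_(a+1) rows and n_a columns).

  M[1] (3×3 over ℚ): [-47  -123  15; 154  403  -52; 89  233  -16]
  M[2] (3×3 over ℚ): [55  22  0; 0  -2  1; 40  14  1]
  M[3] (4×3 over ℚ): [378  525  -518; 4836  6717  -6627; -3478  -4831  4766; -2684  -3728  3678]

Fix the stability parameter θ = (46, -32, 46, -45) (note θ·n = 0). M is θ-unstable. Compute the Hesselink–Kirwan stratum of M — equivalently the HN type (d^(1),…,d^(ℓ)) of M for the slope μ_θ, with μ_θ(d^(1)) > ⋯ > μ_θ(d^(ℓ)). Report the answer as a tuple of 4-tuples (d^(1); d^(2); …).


Barcode: M ≅ I[1,2], I[1,3], I[1,4], I[3,4], I[4,4]^2. HN layers by μ_θ (5 steps, strictly decreasing):
  μ^(1)=46; μ^(2)=7; μ^(3)=15/4; μ^(4)=1/2; μ^(5)=-45

((0, 0, 1, 0); (2, 2, 0, 0); (1, 1, 1, 1); (0, 0, 1, 1); (0, 0, 0, 2))


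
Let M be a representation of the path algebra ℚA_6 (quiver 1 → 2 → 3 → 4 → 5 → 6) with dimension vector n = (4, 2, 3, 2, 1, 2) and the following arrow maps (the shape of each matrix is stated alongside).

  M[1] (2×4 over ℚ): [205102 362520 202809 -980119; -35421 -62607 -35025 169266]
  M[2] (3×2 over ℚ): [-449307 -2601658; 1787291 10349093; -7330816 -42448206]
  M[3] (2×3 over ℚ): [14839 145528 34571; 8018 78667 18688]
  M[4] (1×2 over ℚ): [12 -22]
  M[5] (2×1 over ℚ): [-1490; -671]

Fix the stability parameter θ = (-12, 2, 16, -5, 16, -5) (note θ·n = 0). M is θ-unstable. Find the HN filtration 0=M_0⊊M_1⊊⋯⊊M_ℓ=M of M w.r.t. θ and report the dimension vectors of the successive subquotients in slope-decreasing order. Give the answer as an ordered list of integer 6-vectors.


Barcode: M ≅ I[1,1]^2, I[1,4], I[1,6], I[3,3], I[6,6]. HN layers by μ_θ (5 steps, strictly decreasing):
  μ^(1)=16; μ^(2)=11/2; μ^(3)=2; μ^(4)=-5; μ^(5)=-12

((0, 0, 1, 0, 0, 0); (0, 0, 2, 2, 1, 1); (0, 2, 0, 0, 0, 0); (0, 0, 0, 0, 0, 1); (4, 0, 0, 0, 0, 0))


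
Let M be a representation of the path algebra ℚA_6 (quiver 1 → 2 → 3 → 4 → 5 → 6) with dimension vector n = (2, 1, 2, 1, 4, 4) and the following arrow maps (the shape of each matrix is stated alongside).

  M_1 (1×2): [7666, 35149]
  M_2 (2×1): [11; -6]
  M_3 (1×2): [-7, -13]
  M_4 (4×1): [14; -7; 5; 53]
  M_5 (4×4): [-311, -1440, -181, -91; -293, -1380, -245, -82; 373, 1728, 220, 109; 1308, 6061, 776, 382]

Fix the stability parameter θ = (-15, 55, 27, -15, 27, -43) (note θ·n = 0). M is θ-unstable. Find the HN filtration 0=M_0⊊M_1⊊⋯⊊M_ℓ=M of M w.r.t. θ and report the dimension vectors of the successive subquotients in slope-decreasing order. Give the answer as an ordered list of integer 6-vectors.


Barcode: M ≅ I[1,1], I[1,6], I[3,3], I[5,6]^3. HN layers by μ_θ (4 steps, strictly decreasing):
  μ^(1)=27; μ^(2)=51/5; μ^(3)=-8; μ^(4)=-15

((0, 0, 1, 0, 0, 0); (0, 1, 1, 1, 1, 1); (0, 0, 0, 0, 3, 3); (2, 0, 0, 0, 0, 0))


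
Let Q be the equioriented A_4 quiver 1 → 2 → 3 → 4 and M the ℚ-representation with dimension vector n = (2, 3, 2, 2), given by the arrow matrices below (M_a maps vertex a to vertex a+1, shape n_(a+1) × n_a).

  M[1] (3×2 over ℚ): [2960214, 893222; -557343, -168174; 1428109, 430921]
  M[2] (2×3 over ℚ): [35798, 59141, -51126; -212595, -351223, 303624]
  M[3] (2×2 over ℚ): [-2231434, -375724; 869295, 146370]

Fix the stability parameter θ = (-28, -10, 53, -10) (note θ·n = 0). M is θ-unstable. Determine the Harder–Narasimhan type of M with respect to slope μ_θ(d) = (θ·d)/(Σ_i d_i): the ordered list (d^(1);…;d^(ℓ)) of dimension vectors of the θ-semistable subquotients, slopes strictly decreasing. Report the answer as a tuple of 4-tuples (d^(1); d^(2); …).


Interval decomposition of M: I[1,2], I[1,4], I[2,3], I[4,4].
HN type (ℓ=4): μ^(1)=53; μ^(2)=43/2; μ^(3)=-10; μ^(4)=-28

((0, 0, 1, 0); (0, 0, 1, 1); (0, 3, 0, 1); (2, 0, 0, 0))


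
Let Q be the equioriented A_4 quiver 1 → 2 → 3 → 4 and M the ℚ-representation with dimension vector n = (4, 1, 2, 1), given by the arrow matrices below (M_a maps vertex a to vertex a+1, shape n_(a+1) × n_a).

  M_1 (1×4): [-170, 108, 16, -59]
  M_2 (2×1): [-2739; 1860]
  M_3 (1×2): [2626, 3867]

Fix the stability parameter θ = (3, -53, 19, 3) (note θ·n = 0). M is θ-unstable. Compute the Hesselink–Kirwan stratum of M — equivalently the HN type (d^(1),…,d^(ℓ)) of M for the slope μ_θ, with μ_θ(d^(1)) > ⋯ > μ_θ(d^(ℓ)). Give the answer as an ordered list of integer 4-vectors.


Barcode: M ≅ I[1,1]^3, I[1,4], I[3,3]. HN layers by μ_θ (4 steps, strictly decreasing):
  μ^(1)=19; μ^(2)=11; μ^(3)=3; μ^(4)=-25

((0, 0, 1, 0); (0, 0, 1, 1); (3, 0, 0, 0); (1, 1, 0, 0))


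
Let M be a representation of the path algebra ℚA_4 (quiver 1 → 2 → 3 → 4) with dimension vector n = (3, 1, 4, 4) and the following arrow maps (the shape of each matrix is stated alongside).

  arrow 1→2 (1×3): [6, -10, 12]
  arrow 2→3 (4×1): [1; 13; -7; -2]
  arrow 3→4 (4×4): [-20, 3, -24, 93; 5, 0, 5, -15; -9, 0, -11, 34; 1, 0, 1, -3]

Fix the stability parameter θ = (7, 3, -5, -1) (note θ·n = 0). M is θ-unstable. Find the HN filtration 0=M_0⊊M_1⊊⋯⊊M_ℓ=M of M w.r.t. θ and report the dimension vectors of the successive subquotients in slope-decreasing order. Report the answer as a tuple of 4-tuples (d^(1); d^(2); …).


Barcode: M ≅ I[1,1]^2, I[1,4], I[3,3], I[3,4]^2, I[4,4]. HN layers by μ_θ (4 steps, strictly decreasing):
  μ^(1)=7; μ^(2)=1; μ^(3)=-1; μ^(4)=-5

((2, 0, 0, 0); (1, 1, 1, 1); (0, 0, 0, 3); (0, 0, 3, 0))


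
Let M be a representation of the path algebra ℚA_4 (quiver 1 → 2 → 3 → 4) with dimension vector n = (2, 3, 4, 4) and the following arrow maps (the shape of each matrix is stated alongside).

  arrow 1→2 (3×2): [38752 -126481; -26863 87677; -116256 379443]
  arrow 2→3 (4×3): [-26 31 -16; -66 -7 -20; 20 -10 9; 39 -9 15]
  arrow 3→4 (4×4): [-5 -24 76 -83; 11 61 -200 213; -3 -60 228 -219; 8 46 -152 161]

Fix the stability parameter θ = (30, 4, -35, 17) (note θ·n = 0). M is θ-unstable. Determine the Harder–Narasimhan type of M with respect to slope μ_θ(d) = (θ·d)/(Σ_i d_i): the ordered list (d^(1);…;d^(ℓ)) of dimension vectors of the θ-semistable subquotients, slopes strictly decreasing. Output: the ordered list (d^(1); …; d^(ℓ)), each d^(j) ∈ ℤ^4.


Via rank(M_{q-1}∘⋯∘M_p): M ≅ I[1,3], I[1,4], I[2,4], I[3,4], I[4,4].
μ_θ-semistable layers: μ^(1)=17; μ^(2)=-1/3; μ^(3)=-31/2; μ^(4)=-35

((0, 0, 0, 4); (2, 2, 2, 0); (0, 1, 1, 0); (0, 0, 1, 0))


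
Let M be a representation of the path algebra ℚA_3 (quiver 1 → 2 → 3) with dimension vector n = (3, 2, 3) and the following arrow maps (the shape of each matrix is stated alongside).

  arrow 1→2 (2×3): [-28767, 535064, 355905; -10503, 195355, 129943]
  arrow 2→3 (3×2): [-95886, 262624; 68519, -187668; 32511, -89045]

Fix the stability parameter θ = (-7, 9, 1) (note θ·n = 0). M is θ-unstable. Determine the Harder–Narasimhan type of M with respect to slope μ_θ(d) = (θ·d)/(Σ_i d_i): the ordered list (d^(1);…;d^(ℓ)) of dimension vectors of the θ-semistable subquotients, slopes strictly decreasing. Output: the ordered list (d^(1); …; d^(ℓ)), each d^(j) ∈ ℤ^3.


Interval decomposition of M: I[1,1], I[1,3]^2, I[3,3].
HN type (ℓ=3): μ^(1)=5; μ^(2)=1; μ^(3)=-7

((0, 2, 2); (0, 0, 1); (3, 0, 0))


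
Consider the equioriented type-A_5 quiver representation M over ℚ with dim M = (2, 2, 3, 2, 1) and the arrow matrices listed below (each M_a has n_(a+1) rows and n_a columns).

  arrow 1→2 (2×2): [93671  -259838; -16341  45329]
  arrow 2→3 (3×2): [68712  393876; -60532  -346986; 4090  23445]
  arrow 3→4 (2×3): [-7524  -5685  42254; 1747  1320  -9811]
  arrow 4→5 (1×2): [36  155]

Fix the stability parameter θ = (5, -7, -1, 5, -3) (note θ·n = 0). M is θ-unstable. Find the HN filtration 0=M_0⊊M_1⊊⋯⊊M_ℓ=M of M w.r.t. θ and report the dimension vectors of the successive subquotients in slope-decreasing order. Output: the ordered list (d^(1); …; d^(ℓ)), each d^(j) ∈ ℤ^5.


Via rank(M_{q-1}∘⋯∘M_p): M ≅ I[1,2], I[1,5], I[3,3], I[3,4].
μ_θ-semistable layers: μ^(1)=5; μ^(2)=1; μ^(3)=-1

((0, 0, 0, 1, 0); (0, 0, 0, 1, 1); (2, 2, 3, 0, 0))


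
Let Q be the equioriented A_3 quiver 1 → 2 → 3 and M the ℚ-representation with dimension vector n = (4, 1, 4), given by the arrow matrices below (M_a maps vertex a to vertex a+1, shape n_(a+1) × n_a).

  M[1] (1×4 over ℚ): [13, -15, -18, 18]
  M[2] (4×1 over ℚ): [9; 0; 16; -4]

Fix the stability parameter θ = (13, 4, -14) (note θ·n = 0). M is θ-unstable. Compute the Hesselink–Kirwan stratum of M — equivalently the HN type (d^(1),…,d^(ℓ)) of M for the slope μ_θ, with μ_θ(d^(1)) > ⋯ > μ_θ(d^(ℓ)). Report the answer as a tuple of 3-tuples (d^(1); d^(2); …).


Interval decomposition of M: I[1,1]^3, I[1,3], I[3,3]^3.
HN type (ℓ=3): μ^(1)=13; μ^(2)=1; μ^(3)=-14

((3, 0, 0); (1, 1, 1); (0, 0, 3))


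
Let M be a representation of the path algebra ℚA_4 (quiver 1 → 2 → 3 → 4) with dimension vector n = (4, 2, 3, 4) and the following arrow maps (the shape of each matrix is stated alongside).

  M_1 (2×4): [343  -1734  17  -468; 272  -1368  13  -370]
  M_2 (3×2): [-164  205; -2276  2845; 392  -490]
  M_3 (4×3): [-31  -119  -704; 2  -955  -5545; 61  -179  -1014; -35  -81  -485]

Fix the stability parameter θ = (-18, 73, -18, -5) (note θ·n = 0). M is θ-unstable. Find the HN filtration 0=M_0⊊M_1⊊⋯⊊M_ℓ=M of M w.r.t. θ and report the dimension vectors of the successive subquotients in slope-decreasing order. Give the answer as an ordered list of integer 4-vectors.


Barcode: M ≅ I[1,1]^2, I[1,2], I[1,4], I[3,4]^2, I[4,4]. HN layers by μ_θ (4 steps, strictly decreasing):
  μ^(1)=73; μ^(2)=50/3; μ^(3)=-5; μ^(4)=-18

((0, 1, 0, 0); (0, 1, 1, 1); (0, 0, 0, 3); (4, 0, 2, 0))


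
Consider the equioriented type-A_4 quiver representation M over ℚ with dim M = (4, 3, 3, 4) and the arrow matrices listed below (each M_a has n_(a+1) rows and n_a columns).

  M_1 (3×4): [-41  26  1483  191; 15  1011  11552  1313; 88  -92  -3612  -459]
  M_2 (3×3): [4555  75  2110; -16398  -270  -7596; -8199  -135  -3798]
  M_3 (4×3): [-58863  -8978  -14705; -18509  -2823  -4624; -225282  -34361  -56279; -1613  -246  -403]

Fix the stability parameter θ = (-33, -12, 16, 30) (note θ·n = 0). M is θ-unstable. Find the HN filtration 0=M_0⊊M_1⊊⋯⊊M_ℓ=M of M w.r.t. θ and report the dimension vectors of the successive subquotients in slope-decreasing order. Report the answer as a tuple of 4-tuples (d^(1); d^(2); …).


Barcode: M ≅ I[1,1], I[1,2]^2, I[1,4], I[3,3], I[3,4], I[4,4]^2. HN layers by μ_θ (4 steps, strictly decreasing):
  μ^(1)=30; μ^(2)=16; μ^(3)=-12; μ^(4)=-33

((0, 0, 0, 4); (0, 0, 3, 0); (0, 3, 0, 0); (4, 0, 0, 0))


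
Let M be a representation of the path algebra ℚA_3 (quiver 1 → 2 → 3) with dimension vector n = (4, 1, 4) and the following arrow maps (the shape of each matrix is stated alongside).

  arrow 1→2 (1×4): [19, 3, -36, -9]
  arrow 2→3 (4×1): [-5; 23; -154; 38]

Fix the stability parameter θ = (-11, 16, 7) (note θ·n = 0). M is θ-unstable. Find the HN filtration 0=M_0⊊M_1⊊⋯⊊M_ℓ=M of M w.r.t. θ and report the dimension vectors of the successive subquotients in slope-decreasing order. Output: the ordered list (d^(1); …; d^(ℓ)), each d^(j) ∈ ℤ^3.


Via rank(M_{q-1}∘⋯∘M_p): M ≅ I[1,1]^3, I[1,3], I[3,3]^3.
μ_θ-semistable layers: μ^(1)=23/2; μ^(2)=7; μ^(3)=-11

((0, 1, 1); (0, 0, 3); (4, 0, 0))


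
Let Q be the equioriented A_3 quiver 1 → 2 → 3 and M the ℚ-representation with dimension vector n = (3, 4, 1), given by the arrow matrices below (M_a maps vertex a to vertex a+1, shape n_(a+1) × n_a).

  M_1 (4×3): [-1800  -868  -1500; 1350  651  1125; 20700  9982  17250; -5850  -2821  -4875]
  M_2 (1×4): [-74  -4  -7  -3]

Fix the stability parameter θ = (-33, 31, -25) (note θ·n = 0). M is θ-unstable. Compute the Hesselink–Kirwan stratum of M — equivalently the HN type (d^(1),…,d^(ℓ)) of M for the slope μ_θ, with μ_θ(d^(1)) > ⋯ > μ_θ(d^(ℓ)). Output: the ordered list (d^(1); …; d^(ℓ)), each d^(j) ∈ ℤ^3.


Barcode: M ≅ I[1,1]^2, I[1,3], I[2,2]^3. HN layers by μ_θ (3 steps, strictly decreasing):
  μ^(1)=31; μ^(2)=3; μ^(3)=-33

((0, 3, 0); (0, 1, 1); (3, 0, 0))


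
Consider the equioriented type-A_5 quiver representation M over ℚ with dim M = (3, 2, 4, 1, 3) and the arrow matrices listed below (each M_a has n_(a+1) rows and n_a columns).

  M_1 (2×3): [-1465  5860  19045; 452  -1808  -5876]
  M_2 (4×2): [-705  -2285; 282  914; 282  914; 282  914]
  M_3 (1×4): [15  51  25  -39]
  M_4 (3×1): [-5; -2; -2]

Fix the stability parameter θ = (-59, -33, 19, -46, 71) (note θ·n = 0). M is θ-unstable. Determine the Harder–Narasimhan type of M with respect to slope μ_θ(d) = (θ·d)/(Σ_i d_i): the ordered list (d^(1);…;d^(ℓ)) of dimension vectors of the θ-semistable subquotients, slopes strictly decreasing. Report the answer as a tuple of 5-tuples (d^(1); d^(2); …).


Barcode: M ≅ I[1,1]^2, I[1,5], I[2,2], I[3,3]^3, I[5,5]^2. HN layers by μ_θ (5 steps, strictly decreasing):
  μ^(1)=71; μ^(2)=19; μ^(3)=-27/2; μ^(4)=-33; μ^(5)=-59

((0, 0, 0, 0, 3); (0, 0, 3, 0, 0); (0, 0, 1, 1, 0); (0, 2, 0, 0, 0); (3, 0, 0, 0, 0))


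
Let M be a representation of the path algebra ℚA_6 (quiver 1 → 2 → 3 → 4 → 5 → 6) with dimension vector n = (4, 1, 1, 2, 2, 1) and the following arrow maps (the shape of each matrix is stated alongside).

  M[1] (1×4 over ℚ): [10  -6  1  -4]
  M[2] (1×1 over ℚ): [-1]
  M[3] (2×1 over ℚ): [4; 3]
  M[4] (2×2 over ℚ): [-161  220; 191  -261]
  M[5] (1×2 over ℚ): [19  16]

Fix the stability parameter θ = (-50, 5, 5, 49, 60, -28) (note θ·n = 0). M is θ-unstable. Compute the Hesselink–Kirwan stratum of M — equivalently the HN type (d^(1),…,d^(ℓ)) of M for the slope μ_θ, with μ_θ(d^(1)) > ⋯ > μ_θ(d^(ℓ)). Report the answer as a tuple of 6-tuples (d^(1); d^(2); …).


Via rank(M_{q-1}∘⋯∘M_p): M ≅ I[1,1]^3, I[1,5], I[4,6].
μ_θ-semistable layers: μ^(1)=60; μ^(2)=49; μ^(3)=27; μ^(4)=5; μ^(5)=-50

((0, 0, 0, 0, 1, 0); (0, 0, 0, 1, 0, 0); (0, 0, 0, 1, 1, 1); (0, 1, 1, 0, 0, 0); (4, 0, 0, 0, 0, 0))


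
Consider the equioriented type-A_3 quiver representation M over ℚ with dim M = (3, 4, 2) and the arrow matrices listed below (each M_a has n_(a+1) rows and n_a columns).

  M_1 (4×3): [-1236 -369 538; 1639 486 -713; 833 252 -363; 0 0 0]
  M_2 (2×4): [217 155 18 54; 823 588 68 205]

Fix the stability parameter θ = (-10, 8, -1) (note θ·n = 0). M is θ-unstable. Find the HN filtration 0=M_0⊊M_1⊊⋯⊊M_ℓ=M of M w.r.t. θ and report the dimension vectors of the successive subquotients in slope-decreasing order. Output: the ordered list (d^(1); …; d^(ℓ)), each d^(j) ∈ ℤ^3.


Interval decomposition of M: I[1,1], I[1,3]^2, I[2,2]^2.
HN type (ℓ=3): μ^(1)=8; μ^(2)=7/2; μ^(3)=-10

((0, 2, 0); (0, 2, 2); (3, 0, 0))


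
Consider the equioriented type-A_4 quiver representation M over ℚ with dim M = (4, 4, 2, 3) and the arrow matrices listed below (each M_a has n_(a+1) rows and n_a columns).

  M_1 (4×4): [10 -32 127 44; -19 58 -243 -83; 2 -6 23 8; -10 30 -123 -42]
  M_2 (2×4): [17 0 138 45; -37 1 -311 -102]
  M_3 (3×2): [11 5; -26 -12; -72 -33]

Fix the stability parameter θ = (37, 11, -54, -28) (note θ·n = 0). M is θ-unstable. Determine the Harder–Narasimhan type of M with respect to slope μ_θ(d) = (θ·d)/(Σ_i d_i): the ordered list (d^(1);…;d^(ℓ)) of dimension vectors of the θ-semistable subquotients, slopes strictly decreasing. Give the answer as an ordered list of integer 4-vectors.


Interval decomposition of M: I[1,2]^2, I[1,4]^2, I[4,4].
HN type (ℓ=3): μ^(1)=24; μ^(2)=-17/2; μ^(3)=-28

((2, 2, 0, 0); (2, 2, 2, 2); (0, 0, 0, 1))


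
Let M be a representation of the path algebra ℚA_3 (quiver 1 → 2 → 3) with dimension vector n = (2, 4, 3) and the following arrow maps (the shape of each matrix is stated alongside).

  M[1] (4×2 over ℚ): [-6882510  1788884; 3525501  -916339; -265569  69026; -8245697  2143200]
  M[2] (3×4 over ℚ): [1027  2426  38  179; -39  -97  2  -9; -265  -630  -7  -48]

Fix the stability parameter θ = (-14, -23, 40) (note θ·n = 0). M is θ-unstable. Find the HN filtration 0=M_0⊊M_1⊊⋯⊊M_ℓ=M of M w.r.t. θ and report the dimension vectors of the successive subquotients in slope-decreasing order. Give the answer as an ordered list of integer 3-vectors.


Barcode: M ≅ I[1,3]^2, I[2,2], I[2,3]. HN layers by μ_θ (3 steps, strictly decreasing):
  μ^(1)=40; μ^(2)=-37/2; μ^(3)=-23

((0, 0, 3); (2, 2, 0); (0, 2, 0))


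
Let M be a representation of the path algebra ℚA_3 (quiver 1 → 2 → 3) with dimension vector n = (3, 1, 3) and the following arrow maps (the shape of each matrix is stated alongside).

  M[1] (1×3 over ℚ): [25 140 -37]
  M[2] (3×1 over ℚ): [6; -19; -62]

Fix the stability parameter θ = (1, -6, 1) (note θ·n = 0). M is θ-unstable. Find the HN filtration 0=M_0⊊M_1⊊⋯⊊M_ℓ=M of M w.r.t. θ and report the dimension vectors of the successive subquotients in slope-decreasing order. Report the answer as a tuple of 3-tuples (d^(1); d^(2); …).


Barcode: M ≅ I[1,1]^2, I[1,3], I[3,3]^2. HN layers by μ_θ (2 steps, strictly decreasing):
  μ^(1)=1; μ^(2)=-5/2

((2, 0, 3); (1, 1, 0))


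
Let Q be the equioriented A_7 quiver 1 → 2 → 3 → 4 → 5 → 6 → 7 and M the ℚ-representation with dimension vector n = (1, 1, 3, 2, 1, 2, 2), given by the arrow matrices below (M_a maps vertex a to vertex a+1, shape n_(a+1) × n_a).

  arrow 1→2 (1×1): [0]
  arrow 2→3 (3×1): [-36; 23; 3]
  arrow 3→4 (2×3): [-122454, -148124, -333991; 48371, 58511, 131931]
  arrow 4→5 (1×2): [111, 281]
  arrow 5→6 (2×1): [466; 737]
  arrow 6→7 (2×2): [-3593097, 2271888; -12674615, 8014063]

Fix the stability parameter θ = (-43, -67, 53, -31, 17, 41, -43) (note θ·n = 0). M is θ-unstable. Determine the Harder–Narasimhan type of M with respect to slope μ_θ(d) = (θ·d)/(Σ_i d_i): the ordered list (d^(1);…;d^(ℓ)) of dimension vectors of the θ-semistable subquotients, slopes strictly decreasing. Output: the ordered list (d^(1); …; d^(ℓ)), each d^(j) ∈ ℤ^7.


Via rank(M_{q-1}∘⋯∘M_p): M ≅ I[1,1], I[2,7], I[3,3], I[3,4], I[6,7].
μ_θ-semistable layers: μ^(1)=53; μ^(2)=11; μ^(3)=37/5; μ^(4)=-1; μ^(5)=-43; μ^(6)=-67

((0, 0, 1, 0, 0, 0, 0); (0, 0, 1, 1, 0, 0, 0); (0, 0, 1, 1, 1, 1, 1); (0, 0, 0, 0, 0, 1, 1); (1, 0, 0, 0, 0, 0, 0); (0, 1, 0, 0, 0, 0, 0))


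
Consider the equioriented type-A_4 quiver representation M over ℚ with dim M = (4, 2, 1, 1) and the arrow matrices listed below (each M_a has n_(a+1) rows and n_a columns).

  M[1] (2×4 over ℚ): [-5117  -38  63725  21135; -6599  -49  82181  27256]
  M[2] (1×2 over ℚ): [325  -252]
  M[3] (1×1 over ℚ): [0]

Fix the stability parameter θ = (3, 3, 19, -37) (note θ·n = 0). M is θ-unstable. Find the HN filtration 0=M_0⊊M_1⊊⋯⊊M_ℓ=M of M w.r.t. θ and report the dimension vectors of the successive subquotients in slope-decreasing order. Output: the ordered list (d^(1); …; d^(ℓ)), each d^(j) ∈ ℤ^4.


Barcode: M ≅ I[1,1]^2, I[1,2], I[1,3], I[4,4]. HN layers by μ_θ (3 steps, strictly decreasing):
  μ^(1)=19; μ^(2)=3; μ^(3)=-37

((0, 0, 1, 0); (4, 2, 0, 0); (0, 0, 0, 1))
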